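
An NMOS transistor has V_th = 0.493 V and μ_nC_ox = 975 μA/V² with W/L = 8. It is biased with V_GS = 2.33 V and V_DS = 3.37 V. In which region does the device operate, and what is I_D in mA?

k_n = μ_nC_ox · (W/L) = 7.8 mA/V².
V_ov = V_GS − V_th = 2.33 − 0.493 = 1.84 V.
Since V_DS = 3.37 V ≥ V_ov = 1.84 V, the device is in saturation.
I_D = ½ k_n V_ov² = 0.5 × 7.8 × 1.84² = 13.2 mA.

Saturation; I_D = 13.2 mA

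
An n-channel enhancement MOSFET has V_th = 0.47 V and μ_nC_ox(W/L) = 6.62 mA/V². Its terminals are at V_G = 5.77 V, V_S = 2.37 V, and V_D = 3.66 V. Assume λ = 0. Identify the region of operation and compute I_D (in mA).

Triode; I_D = 19.5 mA

V_GS = V_G − V_S = 5.77 − 2.37 = 3.4 V; V_DS = V_D − V_S = 3.66 − 2.37 = 1.29 V.
V_ov = V_GS − V_th = 3.4 − 0.47 = 2.93 V.
Since V_DS = 1.29 V < V_ov = 2.93 V, the device is in the triode region.
I_D = k_n [V_ov · V_DS − ½ V_DS²] = 6.62 × [2.93 × 1.29 − 0.5 × 1.29²] = 19.5 mA.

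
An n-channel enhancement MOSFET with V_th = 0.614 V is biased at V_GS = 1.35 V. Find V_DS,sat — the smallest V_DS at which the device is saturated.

The boundary between triode and saturation is V_DS = V_GS − V_th = V_ov.
V_ov = 1.35 − 0.614 = 0.736 V.

V_DS,sat = 0.736 V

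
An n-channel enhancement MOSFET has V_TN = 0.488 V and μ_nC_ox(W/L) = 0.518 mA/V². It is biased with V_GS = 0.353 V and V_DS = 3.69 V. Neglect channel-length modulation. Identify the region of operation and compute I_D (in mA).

Cutoff; I_D = 0 mA

V_GS = 0.353 V < V_TN = 0.488 V, so the transistor is in cutoff.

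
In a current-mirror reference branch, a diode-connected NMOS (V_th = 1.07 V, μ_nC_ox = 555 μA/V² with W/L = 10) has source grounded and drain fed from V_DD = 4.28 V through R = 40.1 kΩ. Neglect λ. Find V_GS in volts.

With gate tied to drain, V_GS = V_DS ≥ V_GS − V_th, so the device is in saturation.
k_n = μ_nC_ox · (W/L) = 5.55 mA/V².
KCL at the drain: ½ k_n (V_GS − V_th)² = (V_DD − V_GS)/R.
Let x = V_GS − 1.07. Then 111 x² + x − 3.21 = 0, giving x = 0.165 V (positive root), so V_GS = 1.24 V.
I_D = (V_DD − V_GS)/R = (4.28 − 1.24) / 40.1 = 0.0759 mA.

V_GS = 1.24 V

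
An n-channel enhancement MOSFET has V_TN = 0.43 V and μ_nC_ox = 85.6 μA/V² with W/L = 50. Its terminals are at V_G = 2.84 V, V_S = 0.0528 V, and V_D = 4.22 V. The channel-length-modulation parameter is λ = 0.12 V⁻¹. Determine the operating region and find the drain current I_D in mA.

V_GS = V_G − V_S = 2.84 − 0.0528 = 2.79 V; V_DS = V_D − V_S = 4.22 − 0.0528 = 4.17 V.
k_n = μ_nC_ox · (W/L) = 4.28 mA/V².
V_ov = V_GS − V_TN = 2.79 − 0.43 = 2.36 V.
Since V_DS = 4.17 V ≥ V_ov = 2.36 V, the device is in saturation.
I_D = ½ k_n V_ov² (1 + λ V_DS) = 0.5 × 4.28 × 2.36² × (1 + 0.12 × 4.17) = 17.8 mA.

Saturation; I_D = 17.8 mA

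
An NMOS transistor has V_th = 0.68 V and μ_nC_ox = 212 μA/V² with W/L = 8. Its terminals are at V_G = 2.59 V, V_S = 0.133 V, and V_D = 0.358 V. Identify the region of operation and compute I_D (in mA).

Triode; I_D = 0.635 mA

V_GS = V_G − V_S = 2.59 − 0.133 = 2.46 V; V_DS = V_D − V_S = 0.358 − 0.133 = 0.225 V.
k_n = μ_nC_ox · (W/L) = 1.696 mA/V².
V_ov = V_GS − V_th = 2.46 − 0.68 = 1.78 V.
Since V_DS = 0.225 V < V_ov = 1.78 V, the device is in the triode region.
I_D = k_n [V_ov · V_DS − ½ V_DS²] = 1.696 × [1.78 × 0.225 − 0.5 × 0.225²] = 0.635 mA.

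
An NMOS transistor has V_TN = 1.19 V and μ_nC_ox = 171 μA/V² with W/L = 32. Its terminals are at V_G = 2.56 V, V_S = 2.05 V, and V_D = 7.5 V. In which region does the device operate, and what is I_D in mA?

Cutoff; I_D = 0 mA

V_GS = V_G − V_S = 2.56 − 2.05 = 0.51 V; V_DS = V_D − V_S = 7.5 − 2.05 = 5.45 V.
V_GS = 0.51 V < V_TN = 1.19 V, so the transistor is in cutoff.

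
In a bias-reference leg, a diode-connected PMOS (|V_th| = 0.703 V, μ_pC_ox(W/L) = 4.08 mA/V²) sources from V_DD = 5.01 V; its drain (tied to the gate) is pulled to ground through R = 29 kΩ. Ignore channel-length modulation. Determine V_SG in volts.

With gate tied to drain, V_SG = V_SD ≥ V_SG − |V_th|, so the device is in saturation.
KCL at the drain: ½ k_p (V_SG − |V_th|)² = (V_DD − V_SG)/R.
Let x = V_SG − 0.703. Then 59.2 x² + x − 4.307 = 0, giving x = 0.262 V (positive root), so V_SG = 0.965 V.
I_D = (V_DD − V_SG)/R = (5.01 − 0.965) / 29 = 0.139 mA.

V_SG = 0.965 V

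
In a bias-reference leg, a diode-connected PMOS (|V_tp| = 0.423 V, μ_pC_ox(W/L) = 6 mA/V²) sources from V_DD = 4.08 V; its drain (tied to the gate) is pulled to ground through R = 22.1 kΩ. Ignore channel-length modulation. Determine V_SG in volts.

With gate tied to drain, V_SG = V_SD ≥ V_SG − |V_tp|, so the device is in saturation.
KCL at the drain: ½ k_p (V_SG − |V_tp|)² = (V_DD − V_SG)/R.
Let x = V_SG − 0.423. Then 66.3 x² + x − 3.657 = 0, giving x = 0.227 V (positive root), so V_SG = 0.65 V.
I_D = (V_DD − V_SG)/R = (4.08 − 0.65) / 22.1 = 0.155 mA.

V_SG = 0.650 V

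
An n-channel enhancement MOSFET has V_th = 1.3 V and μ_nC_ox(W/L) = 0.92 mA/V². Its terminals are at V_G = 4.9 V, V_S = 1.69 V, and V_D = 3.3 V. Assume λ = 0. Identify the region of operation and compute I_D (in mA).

V_GS = V_G − V_S = 4.9 − 1.69 = 3.21 V; V_DS = V_D − V_S = 3.3 − 1.69 = 1.61 V.
V_ov = V_GS − V_th = 3.21 − 1.3 = 1.91 V.
Since V_DS = 1.61 V < V_ov = 1.91 V, the device is in the triode region.
I_D = k_n [V_ov · V_DS − ½ V_DS²] = 0.92 × [1.91 × 1.61 − 0.5 × 1.61²] = 1.64 mA.

Triode; I_D = 1.64 mA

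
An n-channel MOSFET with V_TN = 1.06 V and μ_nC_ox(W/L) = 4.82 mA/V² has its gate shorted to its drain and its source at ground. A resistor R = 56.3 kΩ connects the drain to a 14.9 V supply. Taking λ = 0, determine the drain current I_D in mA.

With gate tied to drain, V_GS = V_DS ≥ V_GS − V_TN, so the device is in saturation.
KCL at the drain: ½ k_n (V_GS − V_TN)² = (V_DD − V_GS)/R.
Let x = V_GS − 1.06. Then 136 x² + x − 13.84 = 0, giving x = 0.316 V (positive root), so V_GS = 1.38 V.
I_D = (V_DD − V_GS)/R = (14.9 − 1.38) / 56.3 = 0.24 mA.

I_D = 0.240 mA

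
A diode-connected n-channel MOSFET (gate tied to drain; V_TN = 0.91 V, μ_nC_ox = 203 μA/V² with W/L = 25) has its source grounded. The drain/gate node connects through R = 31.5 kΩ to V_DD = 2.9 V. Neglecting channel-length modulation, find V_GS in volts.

With gate tied to drain, V_GS = V_DS ≥ V_GS − V_TN, so the device is in saturation.
k_n = μ_nC_ox · (W/L) = 5.075 mA/V².
KCL at the drain: ½ k_n (V_GS − V_TN)² = (V_DD − V_GS)/R.
Let x = V_GS − 0.91. Then 79.9 x² + x − 1.99 = 0, giving x = 0.152 V (positive root), so V_GS = 1.06 V.
I_D = (V_DD − V_GS)/R = (2.9 − 1.06) / 31.5 = 0.0584 mA.

V_GS = 1.06 V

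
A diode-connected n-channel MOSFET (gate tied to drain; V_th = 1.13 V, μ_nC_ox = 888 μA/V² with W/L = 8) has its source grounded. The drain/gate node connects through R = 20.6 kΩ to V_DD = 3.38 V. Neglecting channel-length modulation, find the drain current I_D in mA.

With gate tied to drain, V_GS = V_DS ≥ V_GS − V_th, so the device is in saturation.
k_n = μ_nC_ox · (W/L) = 7.104 mA/V².
KCL at the drain: ½ k_n (V_GS − V_th)² = (V_DD − V_GS)/R.
Let x = V_GS − 1.13. Then 73.2 x² + x − 2.25 = 0, giving x = 0.169 V (positive root), so V_GS = 1.3 V.
I_D = (V_DD − V_GS)/R = (3.38 − 1.3) / 20.6 = 0.101 mA.

I_D = 0.101 mA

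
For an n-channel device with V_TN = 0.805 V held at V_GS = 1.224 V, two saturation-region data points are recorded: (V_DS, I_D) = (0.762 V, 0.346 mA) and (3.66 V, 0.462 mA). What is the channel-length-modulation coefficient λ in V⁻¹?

With V_GS fixed, I_D ∝ (1 + λ V_DS) in saturation, so I_D2/I_D1 = (1 + λ V_DS2)/(1 + λ V_DS1).
0.462/0.346 = 1.335 = (1 + 3.66 λ)/(1 + 0.762 λ).
Solving: λ (I_D1 V_DS2 − I_D2 V_DS1) = I_D2 − I_D1, so λ = (0.462 − 0.346) / (0.346 × 3.66 − 0.462 × 0.762) = 0.116 / 0.914 = 0.127 V⁻¹.

λ = 0.127 V⁻¹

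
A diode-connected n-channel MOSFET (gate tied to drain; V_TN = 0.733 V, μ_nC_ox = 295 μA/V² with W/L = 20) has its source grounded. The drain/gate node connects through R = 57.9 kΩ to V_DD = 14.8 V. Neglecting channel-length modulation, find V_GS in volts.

With gate tied to drain, V_GS = V_DS ≥ V_GS − V_TN, so the device is in saturation.
k_n = μ_nC_ox · (W/L) = 5.9 mA/V².
KCL at the drain: ½ k_n (V_GS − V_TN)² = (V_DD − V_GS)/R.
Let x = V_GS − 0.733. Then 171 x² + x − 14.07 = 0, giving x = 0.284 V (positive root), so V_GS = 1.02 V.
I_D = (V_DD − V_GS)/R = (14.8 − 1.02) / 57.9 = 0.238 mA.

V_GS = 1.02 V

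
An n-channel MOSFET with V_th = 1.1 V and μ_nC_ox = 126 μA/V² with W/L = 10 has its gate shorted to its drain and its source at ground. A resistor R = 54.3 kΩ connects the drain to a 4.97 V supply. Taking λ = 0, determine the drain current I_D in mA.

With gate tied to drain, V_GS = V_DS ≥ V_GS − V_th, so the device is in saturation.
k_n = μ_nC_ox · (W/L) = 1.26 mA/V².
KCL at the drain: ½ k_n (V_GS − V_th)² = (V_DD − V_GS)/R.
Let x = V_GS − 1.1. Then 34.2 x² + x − 3.87 = 0, giving x = 0.322 V (positive root), so V_GS = 1.42 V.
I_D = (V_DD − V_GS)/R = (4.97 − 1.42) / 54.3 = 0.0653 mA.

I_D = 0.0653 mA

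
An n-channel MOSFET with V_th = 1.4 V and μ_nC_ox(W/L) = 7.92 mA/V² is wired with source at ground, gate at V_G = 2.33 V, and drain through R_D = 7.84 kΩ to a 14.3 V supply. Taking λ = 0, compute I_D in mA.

I_D = 1.79 mA

V_GS = V_G = 2.33 V, so V_ov = 2.33 − 1.4 = 0.93 V.
Assume saturation: I_D = ½ k_n V_ov² = 0.5 × 7.92 × 0.93² = 3.43 mA, giving V_DS = V_DD − I_D R_D = 14.3 − 3.43 × 7.84 = -12.6 V.
But -12.6 V < V_ov = 0.93 V, so the device is actually in triode.
In triode I_D = k_n[V_ov V_DS − ½ V_DS²] and I_D = (V_DD − V_DS)/R_D. Equating: 31 V_DS² − 58.75 V_DS + 14.3 = 0, giving V_DS = 0.287 V (the root below V_ov).
I_D = (14.3 − 0.287) / 7.84 = 1.79 mA.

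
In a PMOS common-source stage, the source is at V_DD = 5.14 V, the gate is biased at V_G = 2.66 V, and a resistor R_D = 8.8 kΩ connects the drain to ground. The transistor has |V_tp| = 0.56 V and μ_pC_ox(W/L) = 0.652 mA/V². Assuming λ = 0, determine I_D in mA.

V_SG = V_DD − V_G = 5.14 − 2.66 = 2.48 V, so V_ov = 2.48 − 0.56 = 1.92 V.
Assume saturation: I_D = ½ k_p V_ov² = 0.5 × 0.652 × 1.92² = 1.2 mA, giving V_SD = V_DD − I_D R_D = 5.14 − 1.2 × 8.8 = -5.44 V.
But -5.44 V < V_ov = 1.92 V, so the device is actually in triode.
In triode I_D = k_p[V_ov V_SD − ½ V_SD²] and I_D = (V_DD − V_SD)/R_D. Equating: 2.87 V_SD² − 12.02 V_SD + 5.14 = 0, giving V_SD = 0.484 V (the root below V_ov).
I_D = (5.14 − 0.484) / 8.8 = 0.529 mA.

I_D = 0.529 mA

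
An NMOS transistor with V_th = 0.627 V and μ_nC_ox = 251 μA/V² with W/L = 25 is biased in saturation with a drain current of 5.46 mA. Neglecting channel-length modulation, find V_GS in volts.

V_GS = 1.95 V

k_n = μ_nC_ox · (W/L) = 6.275 mA/V².
In saturation I_D = ½ k_n (V_GS − V_th)², so V_GS − V_th = √(2 I_D / k_n) = √(2 × 5.46 / 6.275) = 1.32 V.
V_GS = 0.627 + 1.32 = 1.95 V.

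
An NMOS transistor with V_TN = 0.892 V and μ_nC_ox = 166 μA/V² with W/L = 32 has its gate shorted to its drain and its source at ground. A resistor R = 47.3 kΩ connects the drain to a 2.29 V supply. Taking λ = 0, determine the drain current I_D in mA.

With gate tied to drain, V_GS = V_DS ≥ V_GS − V_TN, so the device is in saturation.
k_n = μ_nC_ox · (W/L) = 5.312 mA/V².
KCL at the drain: ½ k_n (V_GS − V_TN)² = (V_DD − V_GS)/R.
Let x = V_GS − 0.892. Then 126 x² + x − 1.398 = 0, giving x = 0.102 V (positive root), so V_GS = 0.994 V.
I_D = (V_DD − V_GS)/R = (2.29 − 0.994) / 47.3 = 0.0274 mA.

I_D = 0.0274 mA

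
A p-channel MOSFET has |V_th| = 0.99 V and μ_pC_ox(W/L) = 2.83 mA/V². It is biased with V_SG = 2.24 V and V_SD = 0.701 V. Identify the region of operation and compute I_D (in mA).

V_ov = V_SG − |V_th| = 2.24 − 0.99 = 1.25 V.
Since V_SD = 0.701 V < V_ov = 1.25 V, the device is in the triode region.
I_D = k_p [V_ov · V_SD − ½ V_SD²] = 2.83 × [1.25 × 0.701 − 0.5 × 0.701²] = 1.78 mA.

Triode; I_D = 1.78 mA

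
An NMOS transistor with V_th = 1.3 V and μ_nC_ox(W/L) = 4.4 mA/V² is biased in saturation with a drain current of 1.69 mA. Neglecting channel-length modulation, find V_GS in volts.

V_GS = 2.18 V

In saturation I_D = ½ k_n (V_GS − V_th)², so V_GS − V_th = √(2 I_D / k_n) = √(2 × 1.69 / 4.4) = 0.876 V.
V_GS = 1.3 + 0.876 = 2.18 V.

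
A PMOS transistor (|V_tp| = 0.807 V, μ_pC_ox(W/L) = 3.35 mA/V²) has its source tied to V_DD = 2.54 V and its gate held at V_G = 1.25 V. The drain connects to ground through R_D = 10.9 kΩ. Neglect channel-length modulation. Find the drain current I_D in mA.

I_D = 0.218 mA

V_SG = V_DD − V_G = 2.54 − 1.25 = 1.29 V, so V_ov = 1.29 − 0.807 = 0.483 V.
Assume saturation: I_D = ½ k_p V_ov² = 0.5 × 3.35 × 0.483² = 0.391 mA, giving V_SD = V_DD − I_D R_D = 2.54 − 0.391 × 10.9 = -1.72 V.
But -1.72 V < V_ov = 0.483 V, so the device is actually in triode.
In triode I_D = k_p[V_ov V_SD − ½ V_SD²] and I_D = (V_DD − V_SD)/R_D. Equating: 18.3 V_SD² − 18.64 V_SD + 2.54 = 0, giving V_SD = 0.162 V (the root below V_ov).
I_D = (2.54 − 0.162) / 10.9 = 0.218 mA.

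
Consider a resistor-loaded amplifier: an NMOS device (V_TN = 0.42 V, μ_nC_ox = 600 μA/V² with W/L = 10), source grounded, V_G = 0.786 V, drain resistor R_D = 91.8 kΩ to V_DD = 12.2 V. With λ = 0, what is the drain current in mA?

V_GS = V_G = 0.786 V, so V_ov = 0.786 − 0.42 = 0.366 V.
k_n = μ_nC_ox · (W/L) = 6 mA/V².
Assume saturation: I_D = ½ k_n V_ov² = 0.5 × 6 × 0.366² = 0.402 mA, giving V_DS = V_DD − I_D R_D = 12.2 − 0.402 × 91.8 = -24.7 V.
But -24.7 V < V_ov = 0.366 V, so the device is actually in triode.
In triode I_D = k_n[V_ov V_DS − ½ V_DS²] and I_D = (V_DD − V_DS)/R_D. Equating: 275 V_DS² − 202.6 V_DS + 12.2 = 0, giving V_DS = 0.0662 V (the root below V_ov).
I_D = (12.2 − 0.0662) / 91.8 = 0.132 mA.

I_D = 0.132 mA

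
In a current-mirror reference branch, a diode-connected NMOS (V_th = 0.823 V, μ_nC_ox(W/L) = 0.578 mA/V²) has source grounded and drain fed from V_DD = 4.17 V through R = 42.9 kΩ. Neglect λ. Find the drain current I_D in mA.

I_D = 0.0668 mA

With gate tied to drain, V_GS = V_DS ≥ V_GS − V_th, so the device is in saturation.
KCL at the drain: ½ k_n (V_GS − V_th)² = (V_DD − V_GS)/R.
Let x = V_GS − 0.823. Then 12.4 x² + x − 3.347 = 0, giving x = 0.481 V (positive root), so V_GS = 1.3 V.
I_D = (V_DD − V_GS)/R = (4.17 − 1.3) / 42.9 = 0.0668 mA.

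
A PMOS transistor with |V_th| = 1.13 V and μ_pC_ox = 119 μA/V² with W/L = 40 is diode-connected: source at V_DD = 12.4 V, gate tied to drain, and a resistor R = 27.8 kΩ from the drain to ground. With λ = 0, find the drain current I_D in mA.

I_D = 0.391 mA

With gate tied to drain, V_SG = V_SD ≥ V_SG − |V_th|, so the device is in saturation.
k_p = μ_pC_ox · (W/L) = 4.76 mA/V².
KCL at the drain: ½ k_p (V_SG − |V_th|)² = (V_DD − V_SG)/R.
Let x = V_SG − 1.13. Then 66.2 x² + x − 11.27 = 0, giving x = 0.405 V (positive root), so V_SG = 1.54 V.
I_D = (V_DD − V_SG)/R = (12.4 − 1.54) / 27.8 = 0.391 mA.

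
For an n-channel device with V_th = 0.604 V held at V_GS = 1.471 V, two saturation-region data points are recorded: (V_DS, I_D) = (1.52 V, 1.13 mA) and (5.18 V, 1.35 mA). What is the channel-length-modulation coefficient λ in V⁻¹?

λ = 0.0579 V⁻¹

With V_GS fixed, I_D ∝ (1 + λ V_DS) in saturation, so I_D2/I_D1 = (1 + λ V_DS2)/(1 + λ V_DS1).
1.35/1.13 = 1.195 = (1 + 5.18 λ)/(1 + 1.52 λ).
Solving: λ (I_D1 V_DS2 − I_D2 V_DS1) = I_D2 − I_D1, so λ = (1.35 − 1.13) / (1.13 × 5.18 − 1.35 × 1.52) = 0.22 / 3.8 = 0.0579 V⁻¹.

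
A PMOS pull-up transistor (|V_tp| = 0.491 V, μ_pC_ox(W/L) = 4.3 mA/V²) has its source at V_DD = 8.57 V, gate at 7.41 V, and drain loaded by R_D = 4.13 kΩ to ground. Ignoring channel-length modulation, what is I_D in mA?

I_D = 0.962 mA

V_SG = V_DD − V_G = 8.57 − 7.41 = 1.16 V, so V_ov = 1.16 − 0.491 = 0.669 V.
Assume saturation: I_D = ½ k_p V_ov² = 0.5 × 4.3 × 0.669² = 0.962 mA, giving V_SD = V_DD − I_D R_D = 8.57 − 0.962 × 4.13 = 4.6 V.
V_SD = 4.6 V ≥ V_ov = 0.669 V, confirming saturation.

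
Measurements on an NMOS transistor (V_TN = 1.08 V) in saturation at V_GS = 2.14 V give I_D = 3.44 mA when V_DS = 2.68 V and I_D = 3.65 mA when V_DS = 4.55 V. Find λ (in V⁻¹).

With V_GS fixed, I_D ∝ (1 + λ V_DS) in saturation, so I_D2/I_D1 = (1 + λ V_DS2)/(1 + λ V_DS1).
3.65/3.44 = 1.061 = (1 + 4.55 λ)/(1 + 2.68 λ).
Solving: λ (I_D1 V_DS2 − I_D2 V_DS1) = I_D2 − I_D1, so λ = (3.65 − 3.44) / (3.44 × 4.55 − 3.65 × 2.68) = 0.21 / 5.87 = 0.0358 V⁻¹.

λ = 0.0358 V⁻¹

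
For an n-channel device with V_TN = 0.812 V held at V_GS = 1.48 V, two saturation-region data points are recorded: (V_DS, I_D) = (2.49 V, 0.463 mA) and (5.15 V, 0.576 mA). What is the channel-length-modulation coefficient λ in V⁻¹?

With V_GS fixed, I_D ∝ (1 + λ V_DS) in saturation, so I_D2/I_D1 = (1 + λ V_DS2)/(1 + λ V_DS1).
0.576/0.463 = 1.244 = (1 + 5.15 λ)/(1 + 2.49 λ).
Solving: λ (I_D1 V_DS2 − I_D2 V_DS1) = I_D2 − I_D1, so λ = (0.576 − 0.463) / (0.463 × 5.15 − 0.576 × 2.49) = 0.113 / 0.95 = 0.119 V⁻¹.

λ = 0.119 V⁻¹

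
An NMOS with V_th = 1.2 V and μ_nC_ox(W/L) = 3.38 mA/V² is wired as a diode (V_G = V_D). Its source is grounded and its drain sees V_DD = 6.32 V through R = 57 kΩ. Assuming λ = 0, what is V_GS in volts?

With gate tied to drain, V_GS = V_DS ≥ V_GS − V_th, so the device is in saturation.
KCL at the drain: ½ k_n (V_GS − V_th)² = (V_DD − V_GS)/R.
Let x = V_GS − 1.2. Then 96.3 x² + x − 5.12 = 0, giving x = 0.225 V (positive root), so V_GS = 1.43 V.
I_D = (V_DD − V_GS)/R = (6.32 − 1.43) / 57 = 0.0859 mA.

V_GS = 1.43 V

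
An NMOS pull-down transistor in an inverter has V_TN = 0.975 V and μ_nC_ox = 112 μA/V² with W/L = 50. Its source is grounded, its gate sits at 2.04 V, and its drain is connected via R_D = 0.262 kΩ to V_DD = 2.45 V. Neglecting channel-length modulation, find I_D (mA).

I_D = 3.18 mA

V_GS = V_G = 2.04 V, so V_ov = 2.04 − 0.975 = 1.06 V.
k_n = μ_nC_ox · (W/L) = 5.6 mA/V².
Assume saturation: I_D = ½ k_n V_ov² = 0.5 × 5.6 × 1.06² = 3.18 mA, giving V_DS = V_DD − I_D R_D = 2.45 − 3.18 × 0.262 = 1.62 V.
V_DS = 1.62 V ≥ V_ov = 1.06 V, confirming saturation.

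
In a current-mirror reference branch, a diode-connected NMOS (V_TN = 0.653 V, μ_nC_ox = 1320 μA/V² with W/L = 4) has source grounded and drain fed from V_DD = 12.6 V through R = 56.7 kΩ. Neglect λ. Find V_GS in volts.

V_GS = 0.932 V

With gate tied to drain, V_GS = V_DS ≥ V_GS − V_TN, so the device is in saturation.
k_n = μ_nC_ox · (W/L) = 5.28 mA/V².
KCL at the drain: ½ k_n (V_GS − V_TN)² = (V_DD − V_GS)/R.
Let x = V_GS − 0.653. Then 150 x² + x − 11.95 = 0, giving x = 0.279 V (positive root), so V_GS = 0.932 V.
I_D = (V_DD − V_GS)/R = (12.6 − 0.932) / 56.7 = 0.206 mA.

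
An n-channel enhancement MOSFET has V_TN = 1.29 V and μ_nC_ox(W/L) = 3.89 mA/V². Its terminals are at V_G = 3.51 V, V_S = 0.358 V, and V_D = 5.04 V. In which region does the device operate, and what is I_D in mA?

Saturation; I_D = 6.74 mA

V_GS = V_G − V_S = 3.51 − 0.358 = 3.15 V; V_DS = V_D − V_S = 5.04 − 0.358 = 4.68 V.
V_ov = V_GS − V_TN = 3.15 − 1.29 = 1.86 V.
Since V_DS = 4.68 V ≥ V_ov = 1.86 V, the device is in saturation.
I_D = ½ k_n V_ov² = 0.5 × 3.89 × 1.86² = 6.74 mA.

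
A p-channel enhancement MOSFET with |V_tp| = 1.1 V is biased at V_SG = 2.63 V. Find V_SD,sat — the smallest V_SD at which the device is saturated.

V_SD,sat = 1.53 V

The boundary between triode and saturation is V_SD = V_SG − |V_tp| = V_ov.
V_ov = 2.63 − 1.1 = 1.53 V.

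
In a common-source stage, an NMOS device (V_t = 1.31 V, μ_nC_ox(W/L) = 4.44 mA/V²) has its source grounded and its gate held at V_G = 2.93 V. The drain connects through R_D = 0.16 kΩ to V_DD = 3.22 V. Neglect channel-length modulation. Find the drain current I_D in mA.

V_GS = V_G = 2.93 V, so V_ov = 2.93 − 1.31 = 1.62 V.
Assume saturation: I_D = ½ k_n V_ov² = 0.5 × 4.44 × 1.62² = 5.83 mA, giving V_DS = V_DD − I_D R_D = 3.22 − 5.83 × 0.16 = 2.29 V.
V_DS = 2.29 V ≥ V_ov = 1.62 V, confirming saturation.

I_D = 5.83 mA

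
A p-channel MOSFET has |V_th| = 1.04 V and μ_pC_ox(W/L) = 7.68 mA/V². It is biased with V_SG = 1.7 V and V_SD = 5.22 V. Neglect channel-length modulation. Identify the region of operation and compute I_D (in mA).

V_ov = V_SG − |V_th| = 1.7 − 1.04 = 0.66 V.
Since V_SD = 5.22 V ≥ V_ov = 0.66 V, the device is in saturation.
I_D = ½ k_p V_ov² = 0.5 × 7.68 × 0.66² = 1.67 mA.

Saturation; I_D = 1.67 mA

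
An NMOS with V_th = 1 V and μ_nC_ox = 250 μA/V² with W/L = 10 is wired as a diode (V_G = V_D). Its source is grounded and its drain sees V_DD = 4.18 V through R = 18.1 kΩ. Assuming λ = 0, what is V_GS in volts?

V_GS = 1.35 V

With gate tied to drain, V_GS = V_DS ≥ V_GS − V_th, so the device is in saturation.
k_n = μ_nC_ox · (W/L) = 2.5 mA/V².
KCL at the drain: ½ k_n (V_GS − V_th)² = (V_DD − V_GS)/R.
Let x = V_GS − 1. Then 22.6 x² + x − 3.18 = 0, giving x = 0.353 V (positive root), so V_GS = 1.35 V.
I_D = (V_DD − V_GS)/R = (4.18 − 1.35) / 18.1 = 0.156 mA.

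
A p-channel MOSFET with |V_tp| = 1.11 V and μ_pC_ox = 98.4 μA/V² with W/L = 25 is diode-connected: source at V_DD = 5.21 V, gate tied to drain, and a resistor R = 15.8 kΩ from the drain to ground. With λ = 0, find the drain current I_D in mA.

With gate tied to drain, V_SG = V_SD ≥ V_SG − |V_tp|, so the device is in saturation.
k_p = μ_pC_ox · (W/L) = 2.46 mA/V².
KCL at the drain: ½ k_p (V_SG − |V_tp|)² = (V_DD − V_SG)/R.
Let x = V_SG − 1.11. Then 19.4 x² + x − 4.1 = 0, giving x = 0.434 V (positive root), so V_SG = 1.54 V.
I_D = (V_DD − V_SG)/R = (5.21 − 1.54) / 15.8 = 0.232 mA.

I_D = 0.232 mA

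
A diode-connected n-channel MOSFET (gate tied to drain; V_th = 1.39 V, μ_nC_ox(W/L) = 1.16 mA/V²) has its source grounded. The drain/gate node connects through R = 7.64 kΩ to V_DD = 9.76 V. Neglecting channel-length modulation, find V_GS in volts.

V_GS = 2.66 V

With gate tied to drain, V_GS = V_DS ≥ V_GS − V_th, so the device is in saturation.
KCL at the drain: ½ k_n (V_GS − V_th)² = (V_DD − V_GS)/R.
Let x = V_GS − 1.39. Then 4.43 x² + x − 8.37 = 0, giving x = 1.27 V (positive root), so V_GS = 2.66 V.
I_D = (V_DD − V_GS)/R = (9.76 − 2.66) / 7.64 = 0.93 mA.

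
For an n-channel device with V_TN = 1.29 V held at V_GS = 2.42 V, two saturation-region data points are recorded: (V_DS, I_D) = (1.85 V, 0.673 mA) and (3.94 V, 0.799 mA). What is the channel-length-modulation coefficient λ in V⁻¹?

λ = 0.107 V⁻¹

With V_GS fixed, I_D ∝ (1 + λ V_DS) in saturation, so I_D2/I_D1 = (1 + λ V_DS2)/(1 + λ V_DS1).
0.799/0.673 = 1.187 = (1 + 3.94 λ)/(1 + 1.85 λ).
Solving: λ (I_D1 V_DS2 − I_D2 V_DS1) = I_D2 − I_D1, so λ = (0.799 − 0.673) / (0.673 × 3.94 − 0.799 × 1.85) = 0.126 / 1.17 = 0.107 V⁻¹.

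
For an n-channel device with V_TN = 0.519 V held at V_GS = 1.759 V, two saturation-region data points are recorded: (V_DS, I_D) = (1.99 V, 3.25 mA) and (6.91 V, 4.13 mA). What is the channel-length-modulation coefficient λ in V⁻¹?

λ = 0.0618 V⁻¹

With V_GS fixed, I_D ∝ (1 + λ V_DS) in saturation, so I_D2/I_D1 = (1 + λ V_DS2)/(1 + λ V_DS1).
4.13/3.25 = 1.271 = (1 + 6.91 λ)/(1 + 1.99 λ).
Solving: λ (I_D1 V_DS2 − I_D2 V_DS1) = I_D2 − I_D1, so λ = (4.13 − 3.25) / (3.25 × 6.91 − 4.13 × 1.99) = 0.88 / 14.2 = 0.0618 V⁻¹.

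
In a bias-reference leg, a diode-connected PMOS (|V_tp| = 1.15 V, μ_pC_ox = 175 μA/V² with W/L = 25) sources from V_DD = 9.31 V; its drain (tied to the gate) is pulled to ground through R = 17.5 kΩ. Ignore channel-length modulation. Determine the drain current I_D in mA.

With gate tied to drain, V_SG = V_SD ≥ V_SG − |V_tp|, so the device is in saturation.
k_p = μ_pC_ox · (W/L) = 4.375 mA/V².
KCL at the drain: ½ k_p (V_SG − |V_tp|)² = (V_DD − V_SG)/R.
Let x = V_SG − 1.15. Then 38.3 x² + x − 8.16 = 0, giving x = 0.449 V (positive root), so V_SG = 1.6 V.
I_D = (V_DD − V_SG)/R = (9.31 − 1.6) / 17.5 = 0.441 mA.

I_D = 0.441 mA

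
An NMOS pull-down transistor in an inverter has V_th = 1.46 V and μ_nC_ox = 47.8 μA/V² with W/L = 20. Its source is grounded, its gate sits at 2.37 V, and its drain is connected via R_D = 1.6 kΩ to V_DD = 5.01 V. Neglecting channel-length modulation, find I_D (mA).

I_D = 0.396 mA

V_GS = V_G = 2.37 V, so V_ov = 2.37 − 1.46 = 0.91 V.
k_n = μ_nC_ox · (W/L) = 0.956 mA/V².
Assume saturation: I_D = ½ k_n V_ov² = 0.5 × 0.956 × 0.91² = 0.396 mA, giving V_DS = V_DD − I_D R_D = 5.01 − 0.396 × 1.6 = 4.38 V.
V_DS = 4.38 V ≥ V_ov = 0.91 V, confirming saturation.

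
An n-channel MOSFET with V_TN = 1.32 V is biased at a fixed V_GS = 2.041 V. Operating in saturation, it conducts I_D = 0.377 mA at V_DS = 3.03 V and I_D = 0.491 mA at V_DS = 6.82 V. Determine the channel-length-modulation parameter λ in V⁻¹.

λ = 0.105 V⁻¹

With V_GS fixed, I_D ∝ (1 + λ V_DS) in saturation, so I_D2/I_D1 = (1 + λ V_DS2)/(1 + λ V_DS1).
0.491/0.377 = 1.302 = (1 + 6.82 λ)/(1 + 3.03 λ).
Solving: λ (I_D1 V_DS2 − I_D2 V_DS1) = I_D2 − I_D1, so λ = (0.491 − 0.377) / (0.377 × 6.82 − 0.491 × 3.03) = 0.114 / 1.08 = 0.105 V⁻¹.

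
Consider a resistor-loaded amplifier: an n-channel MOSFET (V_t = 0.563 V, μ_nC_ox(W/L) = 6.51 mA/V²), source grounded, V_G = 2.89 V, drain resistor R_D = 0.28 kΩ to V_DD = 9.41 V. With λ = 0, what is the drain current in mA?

V_GS = V_G = 2.89 V, so V_ov = 2.89 − 0.563 = 2.33 V.
Assume saturation: I_D = ½ k_n V_ov² = 0.5 × 6.51 × 2.33² = 17.6 mA, giving V_DS = V_DD − I_D R_D = 9.41 − 17.6 × 0.28 = 4.47 V.
V_DS = 4.47 V ≥ V_ov = 2.33 V, confirming saturation.

I_D = 17.6 mA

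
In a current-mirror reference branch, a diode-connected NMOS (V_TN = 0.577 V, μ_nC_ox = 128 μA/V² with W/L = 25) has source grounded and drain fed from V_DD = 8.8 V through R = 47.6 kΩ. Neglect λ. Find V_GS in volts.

V_GS = 0.899 V

With gate tied to drain, V_GS = V_DS ≥ V_GS − V_TN, so the device is in saturation.
k_n = μ_nC_ox · (W/L) = 3.2 mA/V².
KCL at the drain: ½ k_n (V_GS − V_TN)² = (V_DD − V_GS)/R.
Let x = V_GS − 0.577. Then 76.2 x² + x − 8.223 = 0, giving x = 0.322 V (positive root), so V_GS = 0.899 V.
I_D = (V_DD − V_GS)/R = (8.8 − 0.899) / 47.6 = 0.166 mA.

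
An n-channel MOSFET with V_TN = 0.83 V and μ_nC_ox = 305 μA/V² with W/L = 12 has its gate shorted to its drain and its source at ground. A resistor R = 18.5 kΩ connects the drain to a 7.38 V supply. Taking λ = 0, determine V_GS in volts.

V_GS = 1.26 V

With gate tied to drain, V_GS = V_DS ≥ V_GS − V_TN, so the device is in saturation.
k_n = μ_nC_ox · (W/L) = 3.66 mA/V².
KCL at the drain: ½ k_n (V_GS − V_TN)² = (V_DD − V_GS)/R.
Let x = V_GS − 0.83. Then 33.9 x² + x − 6.55 = 0, giving x = 0.425 V (positive root), so V_GS = 1.26 V.
I_D = (V_DD − V_GS)/R = (7.38 − 1.26) / 18.5 = 0.331 mA.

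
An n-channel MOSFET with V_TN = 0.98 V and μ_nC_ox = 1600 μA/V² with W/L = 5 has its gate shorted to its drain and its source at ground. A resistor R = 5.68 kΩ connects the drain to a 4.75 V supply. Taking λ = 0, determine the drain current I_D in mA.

With gate tied to drain, V_GS = V_DS ≥ V_GS − V_TN, so the device is in saturation.
k_n = μ_nC_ox · (W/L) = 8 mA/V².
KCL at the drain: ½ k_n (V_GS − V_TN)² = (V_DD − V_GS)/R.
Let x = V_GS − 0.98. Then 22.7 x² + x − 3.77 = 0, giving x = 0.386 V (positive root), so V_GS = 1.37 V.
I_D = (V_DD − V_GS)/R = (4.75 − 1.37) / 5.68 = 0.596 mA.

I_D = 0.596 mA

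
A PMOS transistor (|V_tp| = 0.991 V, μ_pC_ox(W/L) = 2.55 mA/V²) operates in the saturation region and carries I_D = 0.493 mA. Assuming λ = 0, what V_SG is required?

In saturation I_D = ½ k_p (V_SG − |V_tp|)², so V_SG − |V_tp| = √(2 I_D / k_p) = √(2 × 0.493 / 2.55) = 0.622 V.
V_SG = 0.991 + 0.622 = 1.61 V.

V_SG = 1.61 V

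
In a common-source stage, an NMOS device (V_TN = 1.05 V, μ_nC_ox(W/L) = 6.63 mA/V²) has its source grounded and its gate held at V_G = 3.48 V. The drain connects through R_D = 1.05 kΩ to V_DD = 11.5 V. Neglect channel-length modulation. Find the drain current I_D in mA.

V_GS = V_G = 3.48 V, so V_ov = 3.48 − 1.05 = 2.43 V.
Assume saturation: I_D = ½ k_n V_ov² = 0.5 × 6.63 × 2.43² = 19.6 mA, giving V_DS = V_DD − I_D R_D = 11.5 − 19.6 × 1.05 = -9.05 V.
But -9.05 V < V_ov = 2.43 V, so the device is actually in triode.
In triode I_D = k_n[V_ov V_DS − ½ V_DS²] and I_D = (V_DD − V_DS)/R_D. Equating: 3.48 V_DS² − 17.92 V_DS + 11.5 = 0, giving V_DS = 0.752 V (the root below V_ov).
I_D = (11.5 − 0.752) / 1.05 = 10.2 mA.

I_D = 10.2 mA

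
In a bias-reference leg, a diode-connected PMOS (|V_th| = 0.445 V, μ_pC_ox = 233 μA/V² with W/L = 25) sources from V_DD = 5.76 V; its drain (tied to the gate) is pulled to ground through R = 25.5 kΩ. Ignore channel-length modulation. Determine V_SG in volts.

V_SG = 0.706 V

With gate tied to drain, V_SG = V_SD ≥ V_SG − |V_th|, so the device is in saturation.
k_p = μ_pC_ox · (W/L) = 5.825 mA/V².
KCL at the drain: ½ k_p (V_SG − |V_th|)² = (V_DD − V_SG)/R.
Let x = V_SG − 0.445. Then 74.3 x² + x − 5.315 = 0, giving x = 0.261 V (positive root), so V_SG = 0.706 V.
I_D = (V_DD − V_SG)/R = (5.76 − 0.706) / 25.5 = 0.198 mA.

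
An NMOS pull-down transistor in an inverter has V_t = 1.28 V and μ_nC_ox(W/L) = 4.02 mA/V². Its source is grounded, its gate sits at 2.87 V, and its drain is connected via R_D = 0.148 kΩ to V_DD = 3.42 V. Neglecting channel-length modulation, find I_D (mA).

I_D = 5.08 mA

V_GS = V_G = 2.87 V, so V_ov = 2.87 − 1.28 = 1.59 V.
Assume saturation: I_D = ½ k_n V_ov² = 0.5 × 4.02 × 1.59² = 5.08 mA, giving V_DS = V_DD − I_D R_D = 3.42 − 5.08 × 0.148 = 2.67 V.
V_DS = 2.67 V ≥ V_ov = 1.59 V, confirming saturation.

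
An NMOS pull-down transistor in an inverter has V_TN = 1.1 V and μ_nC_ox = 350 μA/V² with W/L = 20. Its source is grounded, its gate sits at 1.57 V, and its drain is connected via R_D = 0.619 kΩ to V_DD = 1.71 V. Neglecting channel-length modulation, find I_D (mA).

V_GS = V_G = 1.57 V, so V_ov = 1.57 − 1.1 = 0.47 V.
k_n = μ_nC_ox · (W/L) = 7 mA/V².
Assume saturation: I_D = ½ k_n V_ov² = 0.5 × 7 × 0.47² = 0.773 mA, giving V_DS = V_DD − I_D R_D = 1.71 − 0.773 × 0.619 = 1.23 V.
V_DS = 1.23 V ≥ V_ov = 0.47 V, confirming saturation.

I_D = 0.773 mA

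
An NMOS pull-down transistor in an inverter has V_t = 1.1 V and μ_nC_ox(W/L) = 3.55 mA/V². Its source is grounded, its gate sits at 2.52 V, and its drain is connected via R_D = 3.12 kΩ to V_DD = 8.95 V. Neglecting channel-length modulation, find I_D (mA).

I_D = 2.65 mA

V_GS = V_G = 2.52 V, so V_ov = 2.52 − 1.1 = 1.42 V.
Assume saturation: I_D = ½ k_n V_ov² = 0.5 × 3.55 × 1.42² = 3.58 mA, giving V_DS = V_DD − I_D R_D = 8.95 − 3.58 × 3.12 = -2.22 V.
But -2.22 V < V_ov = 1.42 V, so the device is actually in triode.
In triode I_D = k_n[V_ov V_DS − ½ V_DS²] and I_D = (V_DD − V_DS)/R_D. Equating: 5.54 V_DS² − 16.73 V_DS + 8.95 = 0, giving V_DS = 0.695 V (the root below V_ov).
I_D = (8.95 − 0.695) / 3.12 = 2.65 mA.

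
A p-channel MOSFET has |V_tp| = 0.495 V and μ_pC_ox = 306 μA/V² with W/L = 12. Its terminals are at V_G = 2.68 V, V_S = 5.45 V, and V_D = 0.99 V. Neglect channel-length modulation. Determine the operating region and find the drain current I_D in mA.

V_SG = V_S − V_G = 5.45 − 2.68 = 2.77 V; V_SD = V_S − V_D = 5.45 − 0.99 = 4.46 V.
k_p = μ_pC_ox · (W/L) = 3.672 mA/V².
V_ov = V_SG − |V_tp| = 2.77 − 0.495 = 2.27 V.
Since V_SD = 4.46 V ≥ V_ov = 2.27 V, the device is in saturation.
I_D = ½ k_p V_ov² = 0.5 × 3.672 × 2.27² = 9.5 mA.

Saturation; I_D = 9.50 mA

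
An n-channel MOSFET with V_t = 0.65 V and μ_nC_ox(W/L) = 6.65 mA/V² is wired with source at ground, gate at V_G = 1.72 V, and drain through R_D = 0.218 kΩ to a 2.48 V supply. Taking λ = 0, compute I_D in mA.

I_D = 3.81 mA

V_GS = V_G = 1.72 V, so V_ov = 1.72 − 0.65 = 1.07 V.
Assume saturation: I_D = ½ k_n V_ov² = 0.5 × 6.65 × 1.07² = 3.81 mA, giving V_DS = V_DD − I_D R_D = 2.48 − 3.81 × 0.218 = 1.65 V.
V_DS = 1.65 V ≥ V_ov = 1.07 V, confirming saturation.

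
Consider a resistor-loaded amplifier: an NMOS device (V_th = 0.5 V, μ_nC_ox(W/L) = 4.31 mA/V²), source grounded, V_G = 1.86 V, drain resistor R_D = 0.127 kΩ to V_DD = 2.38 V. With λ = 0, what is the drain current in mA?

V_GS = V_G = 1.86 V, so V_ov = 1.86 − 0.5 = 1.36 V.
Assume saturation: I_D = ½ k_n V_ov² = 0.5 × 4.31 × 1.36² = 3.99 mA, giving V_DS = V_DD − I_D R_D = 2.38 − 3.99 × 0.127 = 1.87 V.
V_DS = 1.87 V ≥ V_ov = 1.36 V, confirming saturation.

I_D = 3.99 mA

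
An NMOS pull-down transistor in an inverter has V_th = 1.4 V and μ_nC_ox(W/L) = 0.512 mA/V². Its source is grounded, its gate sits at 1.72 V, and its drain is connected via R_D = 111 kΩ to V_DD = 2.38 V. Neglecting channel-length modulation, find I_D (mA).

V_GS = V_G = 1.72 V, so V_ov = 1.72 − 1.4 = 0.32 V.
Assume saturation: I_D = ½ k_n V_ov² = 0.5 × 0.512 × 0.32² = 0.0262 mA, giving V_DS = V_DD − I_D R_D = 2.38 − 0.0262 × 111 = -0.53 V.
But -0.53 V < V_ov = 0.32 V, so the device is actually in triode.
In triode I_D = k_n[V_ov V_DS − ½ V_DS²] and I_D = (V_DD − V_DS)/R_D. Equating: 28.4 V_DS² − 19.19 V_DS + 2.38 = 0, giving V_DS = 0.164 V (the root below V_ov).
I_D = (2.38 − 0.164) / 111 = 0.02 mA.

I_D = 0.0200 mA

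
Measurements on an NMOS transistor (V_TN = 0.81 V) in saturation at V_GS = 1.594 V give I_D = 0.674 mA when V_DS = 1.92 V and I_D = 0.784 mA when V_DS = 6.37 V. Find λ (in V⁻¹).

With V_GS fixed, I_D ∝ (1 + λ V_DS) in saturation, so I_D2/I_D1 = (1 + λ V_DS2)/(1 + λ V_DS1).
0.784/0.674 = 1.163 = (1 + 6.37 λ)/(1 + 1.92 λ).
Solving: λ (I_D1 V_DS2 − I_D2 V_DS1) = I_D2 − I_D1, so λ = (0.784 − 0.674) / (0.674 × 6.37 − 0.784 × 1.92) = 0.11 / 2.79 = 0.0395 V⁻¹.

λ = 0.0395 V⁻¹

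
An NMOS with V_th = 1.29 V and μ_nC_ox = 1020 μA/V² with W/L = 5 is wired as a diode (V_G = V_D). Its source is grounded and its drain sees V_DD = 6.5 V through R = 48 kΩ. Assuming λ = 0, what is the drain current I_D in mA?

With gate tied to drain, V_GS = V_DS ≥ V_GS − V_th, so the device is in saturation.
k_n = μ_nC_ox · (W/L) = 5.1 mA/V².
KCL at the drain: ½ k_n (V_GS − V_th)² = (V_DD − V_GS)/R.
Let x = V_GS − 1.29. Then 122 x² + x − 5.21 = 0, giving x = 0.202 V (positive root), so V_GS = 1.49 V.
I_D = (V_DD − V_GS)/R = (6.5 − 1.49) / 48 = 0.104 mA.

I_D = 0.104 mA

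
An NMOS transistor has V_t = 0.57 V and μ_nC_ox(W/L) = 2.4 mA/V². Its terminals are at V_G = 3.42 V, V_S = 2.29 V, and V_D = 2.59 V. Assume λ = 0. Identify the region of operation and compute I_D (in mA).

V_GS = V_G − V_S = 3.42 − 2.29 = 1.13 V; V_DS = V_D − V_S = 2.59 − 2.29 = 0.3 V.
V_ov = V_GS − V_t = 1.13 − 0.57 = 0.56 V.
Since V_DS = 0.3 V < V_ov = 0.56 V, the device is in the triode region.
I_D = k_n [V_ov · V_DS − ½ V_DS²] = 2.4 × [0.56 × 0.3 − 0.5 × 0.3²] = 0.295 mA.

Triode; I_D = 0.295 mA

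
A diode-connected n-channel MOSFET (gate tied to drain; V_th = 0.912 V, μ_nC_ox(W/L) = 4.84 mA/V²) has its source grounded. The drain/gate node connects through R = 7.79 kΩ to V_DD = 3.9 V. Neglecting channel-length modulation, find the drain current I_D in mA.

I_D = 0.336 mA

With gate tied to drain, V_GS = V_DS ≥ V_GS − V_th, so the device is in saturation.
KCL at the drain: ½ k_n (V_GS − V_th)² = (V_DD − V_GS)/R.
Let x = V_GS − 0.912. Then 18.9 x² + x − 2.988 = 0, giving x = 0.372 V (positive root), so V_GS = 1.28 V.
I_D = (V_DD − V_GS)/R = (3.9 − 1.28) / 7.79 = 0.336 mA.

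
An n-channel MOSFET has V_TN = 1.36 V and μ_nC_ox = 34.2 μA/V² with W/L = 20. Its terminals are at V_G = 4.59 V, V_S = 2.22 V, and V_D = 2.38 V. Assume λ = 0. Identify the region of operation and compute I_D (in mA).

V_GS = V_G − V_S = 4.59 − 2.22 = 2.37 V; V_DS = V_D − V_S = 2.38 − 2.22 = 0.16 V.
k_n = μ_nC_ox · (W/L) = 0.684 mA/V².
V_ov = V_GS − V_TN = 2.37 − 1.36 = 1.01 V.
Since V_DS = 0.16 V < V_ov = 1.01 V, the device is in the triode region.
I_D = k_n [V_ov · V_DS − ½ V_DS²] = 0.684 × [1.01 × 0.16 − 0.5 × 0.16²] = 0.102 mA.

Triode; I_D = 0.102 mA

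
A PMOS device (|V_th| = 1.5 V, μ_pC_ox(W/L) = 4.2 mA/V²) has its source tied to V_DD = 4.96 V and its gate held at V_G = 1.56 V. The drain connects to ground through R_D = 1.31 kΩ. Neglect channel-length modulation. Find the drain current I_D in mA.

V_SG = V_DD − V_G = 4.96 − 1.56 = 3.4 V, so V_ov = 3.4 − 1.5 = 1.9 V.
Assume saturation: I_D = ½ k_p V_ov² = 0.5 × 4.2 × 1.9² = 7.58 mA, giving V_SD = V_DD − I_D R_D = 4.96 − 7.58 × 1.31 = -4.97 V.
But -4.97 V < V_ov = 1.9 V, so the device is actually in triode.
In triode I_D = k_p[V_ov V_SD − ½ V_SD²] and I_D = (V_DD − V_SD)/R_D. Equating: 2.75 V_SD² − 11.45 V_SD + 4.96 = 0, giving V_SD = 0.491 V (the root below V_ov).
I_D = (4.96 − 0.491) / 1.31 = 3.41 mA.

I_D = 3.41 mA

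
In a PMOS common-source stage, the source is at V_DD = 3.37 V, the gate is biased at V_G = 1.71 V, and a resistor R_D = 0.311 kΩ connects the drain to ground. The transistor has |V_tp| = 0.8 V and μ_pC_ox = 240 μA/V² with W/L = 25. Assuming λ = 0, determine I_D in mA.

I_D = 2.22 mA

V_SG = V_DD − V_G = 3.37 − 1.71 = 1.66 V, so V_ov = 1.66 − 0.8 = 0.86 V.
k_p = μ_pC_ox · (W/L) = 6 mA/V².
Assume saturation: I_D = ½ k_p V_ov² = 0.5 × 6 × 0.86² = 2.22 mA, giving V_SD = V_DD − I_D R_D = 3.37 − 2.22 × 0.311 = 2.68 V.
V_SD = 2.68 V ≥ V_ov = 0.86 V, confirming saturation.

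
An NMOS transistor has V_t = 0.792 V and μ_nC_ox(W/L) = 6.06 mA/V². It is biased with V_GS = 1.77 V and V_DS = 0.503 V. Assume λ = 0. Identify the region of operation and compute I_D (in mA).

Triode; I_D = 2.21 mA

V_ov = V_GS − V_t = 1.77 − 0.792 = 0.978 V.
Since V_DS = 0.503 V < V_ov = 0.978 V, the device is in the triode region.
I_D = k_n [V_ov · V_DS − ½ V_DS²] = 6.06 × [0.978 × 0.503 − 0.5 × 0.503²] = 2.21 mA.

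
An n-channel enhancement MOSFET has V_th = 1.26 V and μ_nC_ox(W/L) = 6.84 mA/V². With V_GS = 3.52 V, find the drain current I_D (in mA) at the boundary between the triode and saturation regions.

At the boundary V_DS = V_ov = V_GS − V_th = 3.52 − 1.26 = 2.26 V.
I_D = ½ k_n V_ov² = 0.5 × 6.84 × 2.26² = 17.5 mA.

I_D = 17.5 mA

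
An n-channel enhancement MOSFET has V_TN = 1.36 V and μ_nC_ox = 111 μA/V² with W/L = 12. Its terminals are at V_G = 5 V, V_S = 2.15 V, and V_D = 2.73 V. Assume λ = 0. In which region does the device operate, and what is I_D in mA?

Triode; I_D = 0.927 mA

V_GS = V_G − V_S = 5 − 2.15 = 2.85 V; V_DS = V_D − V_S = 2.73 − 2.15 = 0.58 V.
k_n = μ_nC_ox · (W/L) = 1.332 mA/V².
V_ov = V_GS − V_TN = 2.85 − 1.36 = 1.49 V.
Since V_DS = 0.58 V < V_ov = 1.49 V, the device is in the triode region.
I_D = k_n [V_ov · V_DS − ½ V_DS²] = 1.332 × [1.49 × 0.58 − 0.5 × 0.58²] = 0.927 mA.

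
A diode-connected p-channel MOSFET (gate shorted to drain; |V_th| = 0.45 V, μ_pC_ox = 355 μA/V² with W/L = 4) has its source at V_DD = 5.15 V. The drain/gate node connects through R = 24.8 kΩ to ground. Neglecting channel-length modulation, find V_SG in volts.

V_SG = 0.939 V

With gate tied to drain, V_SG = V_SD ≥ V_SG − |V_th|, so the device is in saturation.
k_p = μ_pC_ox · (W/L) = 1.42 mA/V².
KCL at the drain: ½ k_p (V_SG − |V_th|)² = (V_DD − V_SG)/R.
Let x = V_SG − 0.45. Then 17.6 x² + x − 4.7 = 0, giving x = 0.489 V (positive root), so V_SG = 0.939 V.
I_D = (V_DD − V_SG)/R = (5.15 − 0.939) / 24.8 = 0.17 mA.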